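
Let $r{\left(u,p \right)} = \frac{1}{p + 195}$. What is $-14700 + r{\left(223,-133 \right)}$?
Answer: $- \frac{911399}{62} \approx -14700.0$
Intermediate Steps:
$r{\left(u,p \right)} = \frac{1}{195 + p}$
$-14700 + r{\left(223,-133 \right)} = -14700 + \frac{1}{195 - 133} = -14700 + \frac{1}{62} = - \frac{911399}{62}$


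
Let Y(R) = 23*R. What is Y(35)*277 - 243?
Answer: 222742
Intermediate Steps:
Y(35)*277 - 243 = (23*35)*277 - 243 = 805*277 - 243 = 222985 - 243 = 222742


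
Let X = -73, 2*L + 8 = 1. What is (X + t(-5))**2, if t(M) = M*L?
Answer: 12321/4 ≈ 3080.3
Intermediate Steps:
L = -7/2 (L = -4 + (1/2)*1 = -4 + 1/2 = -7/2 ≈ -3.5000)
t(M) = -7*M/2 (t(M) = M*(-7/2) = -7*M/2)
(X + t(-5))**2 = (-73 - 7/2*(-5))**2 = (-73 + 35/2)**2 = (-111/2)**2 = 12321/4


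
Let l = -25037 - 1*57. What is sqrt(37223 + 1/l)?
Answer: 53*sqrt(8344482726)/25094 ≈ 192.93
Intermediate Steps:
l = -25094 (l = -25037 - 57 = -25094)
sqrt(37223 + 1/l) = sqrt(37223 + 1/(-25094)) = sqrt(37223 - 1/25094) = sqrt(934073961/25094) = 53*sqrt(8344482726)/25094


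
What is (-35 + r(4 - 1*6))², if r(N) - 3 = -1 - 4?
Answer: 1369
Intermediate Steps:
r(N) = -2 (r(N) = 3 + (-1 - 4) = 3 - 5 = -2)
(-35 + r(4 - 1*6))² = (-35 - 2)² = (-37)² = 1369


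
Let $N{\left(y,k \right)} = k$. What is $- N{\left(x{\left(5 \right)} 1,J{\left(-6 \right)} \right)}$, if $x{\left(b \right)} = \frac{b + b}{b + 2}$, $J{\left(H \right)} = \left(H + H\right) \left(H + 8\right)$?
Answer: $24$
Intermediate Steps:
$J{\left(H \right)} = 2 H \left(8 + H\right)$
$x{\left(b \right)} = \frac{2 b}{2 + b}$
$- N{\left(x{\left(5 \right)} 1,J{\left(-6 \right)} \right)} = - 2 \left(-6\right) \left(8 - 6\right) = - 2 \left(-6\right) 2 = \left(-1\right) \left(-24\right) = 24$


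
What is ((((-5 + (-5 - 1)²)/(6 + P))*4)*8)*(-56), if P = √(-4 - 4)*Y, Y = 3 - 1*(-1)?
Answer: -83328/41 + 111104*I*√2/41 ≈ -2032.4 + 3832.3*I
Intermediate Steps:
Y = 4 (Y = 3 + 1 = 4)
P = 8*I*√2 (P = √(-4 - 4)*4 = √(-8)*4 = (2*I*√2)*4 = 8*I*√2 ≈ 11.314*I)
((((-5 + (-5 - 1)²)/(6 + P))*4)*8)*(-56) = ((((-5 + (-5 - 1)²)/(6 + 8*I*√2))*4)*8)*(-56) = ((((-5 + (-6)²)/(6 + 8*I*√2))*4)*8)*(-56) = ((((-5 + 36)/(6 + 8*I*√2))*4)*8)*(-56) = (((31/(6 + 8*I*√2))*4)*8)*(-56) = ((124/(6 + 8*I*√2))*8)*(-56) = (992/(6 + 8*I*√2))*(-56) = -55552/(6 + 8*I*√2)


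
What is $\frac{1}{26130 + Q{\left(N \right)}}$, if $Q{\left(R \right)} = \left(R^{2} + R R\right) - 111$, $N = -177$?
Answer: $\frac{1}{88677} \approx 1.1277 \cdot 10^{-5}$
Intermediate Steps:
$Q{\left(R \right)} = -111 + 2 R^{2}$ ($Q{\left(R \right)} = \left(R^{2} + R^{2}\right) - 111 = 2 R^{2} - 111 = -111 + 2 R^{2}$)
$\frac{1}{26130 + Q{\left(N \right)}} = \frac{1}{26130 - \left(111 - 2 \left(-177\right)^{2}\right)} = \frac{1}{26130 + \left(-111 + 2 \cdot 31329\right)} = \frac{1}{26130 + \left(-111 + 62658\right)} = \frac{1}{26130 + 62547} = \frac{1}{88677}$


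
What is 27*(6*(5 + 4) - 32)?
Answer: 594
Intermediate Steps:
27*(6*(5 + 4) - 32) = 27*(6*9 - 32) = 27*(54 - 32) = 27*22 = 594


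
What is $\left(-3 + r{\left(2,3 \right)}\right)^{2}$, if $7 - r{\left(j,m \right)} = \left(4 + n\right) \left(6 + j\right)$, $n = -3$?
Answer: $16$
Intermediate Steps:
$r{\left(j,m \right)} = 1 - j$ ($r{\left(j,m \right)} = 7 - \left(4 - 3\right) \left(6 + j\right) = 7 - 1 \left(6 + j\right) = 7 - \left(6 + j\right) = 1 - j$)
$\left(-3 + r{\left(2,3 \right)}\right)^{2} = \left(-3 + \left(1 - 2\right)\right)^{2} = \left(-3 - 1\right)^{2} = \left(-4\right)^{2} = 16$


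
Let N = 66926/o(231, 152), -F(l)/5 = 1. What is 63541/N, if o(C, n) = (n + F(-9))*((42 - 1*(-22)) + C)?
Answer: 2755455465/66926 ≈ 41172.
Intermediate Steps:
F(l) = -5 (F(l) = -5*1 = -5)
o(C, n) = (-5 + n)*(64 + C) (o(C, n) = (n - 5)*((42 - 1*(-22)) + C) = (-5 + n)*((42 + 22) + C) = (-5 + n)*(64 + C))
N = 66926/43365 (N = 66926/(-320 - 5*231 + 64*152 + 231*152) = 66926/(-320 - 1155 + 9728 + 35112) = 66926/43365 ≈ 1.5433)
63541/N = 63541/(66926/43365) = 63541*(43365/66926) = 2755455465/66926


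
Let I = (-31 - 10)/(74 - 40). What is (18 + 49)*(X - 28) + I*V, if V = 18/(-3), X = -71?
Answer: -112638/17 ≈ -6625.8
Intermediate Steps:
V = -6 (V = 18*(-⅓) = -6)
I = -41/34 ≈ -1.2059
(18 + 49)*(X - 28) + I*V = (18 + 49)*(-71 - 28) - 41/34*(-6) = 67*(-99) + 123/17 = -6633 + 123/17 = -112638/17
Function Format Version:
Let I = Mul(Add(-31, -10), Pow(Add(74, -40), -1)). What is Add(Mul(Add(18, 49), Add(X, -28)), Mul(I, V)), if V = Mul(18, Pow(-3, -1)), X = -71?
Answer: Rational(-112638, 17) ≈ -6625.8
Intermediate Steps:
V = -6 (V = Mul(18, Rational(-1, 3)) = -6)
I = Rational(-41, 34) (I = Mul(-41, Pow(34, -1)) = Mul(-41, Rational(1, 34)) = Rational(-41, 34) ≈ -1.2059)
Add(Mul(Add(18, 49), Add(X, -28)), Mul(I, V)) = Add(Mul(Add(18, 49), Add(-71, -28)), Mul(Rational(-41, 34), -6)) = Add(Mul(67, -99), Rational(123, 17)) = Add(-6633, Rational(123, 17)) = Rational(-112638, 17)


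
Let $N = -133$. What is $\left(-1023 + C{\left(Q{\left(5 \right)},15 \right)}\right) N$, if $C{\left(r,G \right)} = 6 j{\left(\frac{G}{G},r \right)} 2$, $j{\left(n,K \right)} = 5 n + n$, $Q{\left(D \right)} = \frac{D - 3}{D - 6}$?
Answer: $126483$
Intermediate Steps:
$Q{\left(D \right)} = \frac{-3 + D}{-6 + D}$
$j{\left(n,K \right)} = 6 n$
$C{\left(r,G \right)} = 72$ ($C{\left(r,G \right)} = 6 \cdot 6 \frac{G}{G} 2 = 6 \cdot 6 \cdot 1 \cdot 2 = 6 \cdot 6 \cdot 2 = 36 \cdot 2 = 72$)
$\left(-1023 + C{\left(Q{\left(5 \right)},15 \right)}\right) N = \left(-1023 + 72\right) \left(-133\right) = \left(-951\right) \left(-133\right) = 126483$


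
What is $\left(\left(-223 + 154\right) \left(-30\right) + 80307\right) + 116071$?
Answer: $198448$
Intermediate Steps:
$\left(\left(-223 + 154\right) \left(-30\right) + 80307\right) + 116071 = \left(\left(-69\right) \left(-30\right) + 80307\right) + 116071 = \left(2070 + 80307\right) + 116071 = 82377 + 116071 = 198448$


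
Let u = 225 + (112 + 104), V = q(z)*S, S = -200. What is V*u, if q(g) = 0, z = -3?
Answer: 0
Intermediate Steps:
V = 0 (V = 0*(-200) = 0)
u = 441 (u = 225 + 216 = 441)
V*u = 0*441 = 0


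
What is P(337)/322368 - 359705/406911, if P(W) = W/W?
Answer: -12884108281/14575009472 ≈ -0.88399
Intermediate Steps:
P(W) = 1
P(337)/322368 - 359705/406911 = 1/322368 - 359705/406911 = -12884108281/14575009472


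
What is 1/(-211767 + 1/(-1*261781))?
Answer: -261781/55436577028 ≈ -4.7222e-6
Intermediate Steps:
1/(-211767 + 1/(-1*261781)) = 1/(-211767 + 1/(-261781)) = 1/(-211767 - 1/261781) = 1/(-55436577028/261781) = -261781/55436577028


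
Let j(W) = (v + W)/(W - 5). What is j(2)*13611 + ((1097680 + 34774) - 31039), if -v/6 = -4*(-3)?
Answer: 1419005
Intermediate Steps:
v = -72 (v = -(-24)*(-3) = -6*12 = -72)
j(W) = (-72 + W)/(-5 + W) (j(W) = (-72 + W)/(W - 5) = (-72 + W)/(-5 + W))
j(2)*13611 + ((1097680 + 34774) - 31039) = ((-72 + 2)/(-5 + 2))*13611 + ((1097680 + 34774) - 31039) = (-70/(-3))*13611 + (1132454 - 31039) = -1/3*(-70)*13611 + 1101415 = (70/3)*13611 + 1101415 = 317590 + 1101415 = 1419005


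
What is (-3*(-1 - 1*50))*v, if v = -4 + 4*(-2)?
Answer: -1836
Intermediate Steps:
v = -12 (v = -4 - 8 = -12)
(-3*(-1 - 1*50))*v = -3*(-1 - 1*50)*(-12) = -3*(-1 - 50)*(-12) = -3*(-51)*(-12) = 153*(-12) = -1836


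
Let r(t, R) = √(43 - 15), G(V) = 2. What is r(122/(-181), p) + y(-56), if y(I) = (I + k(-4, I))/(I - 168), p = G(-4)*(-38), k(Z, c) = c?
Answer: ½ + 2*√7 ≈ 5.7915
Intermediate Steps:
p = -76 (p = 2*(-38) = -76)
r(t, R) = 2*√7 (r(t, R) = √28 = 2*√7)
y(I) = 2*I/(-168 + I) (y(I) = (I + I)/(I - 168) = (2*I)/(-168 + I) = 2*I/(-168 + I))
r(122/(-181), p) + y(-56) = 2*√7 + 2*(-56)/(-168 - 56) = 2*√7 + 2*(-56)/(-224) = 2*√7 + 2*(-56)*(-1/224) = 2*√7 + ½ = ½ + 2*√7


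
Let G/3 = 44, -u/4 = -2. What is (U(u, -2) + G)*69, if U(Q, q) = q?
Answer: 8970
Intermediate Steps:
u = 8 (u = -4*(-2) = 8)
G = 132 (G = 3*44 = 132)
(U(u, -2) + G)*69 = (-2 + 132)*69 = 130*69 = 8970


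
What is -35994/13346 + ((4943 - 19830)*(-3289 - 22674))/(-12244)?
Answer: -2579409466081/81704212 ≈ -31570.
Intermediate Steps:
-35994/13346 + ((4943 - 19830)*(-3289 - 22674))/(-12244) = -35994*1/13346 - 14887*(-25963)*(-1/12244) = -17997/6673 + 386511181*(-1/12244) = -17997/6673 - 386511181/12244 = -2579409466081/81704212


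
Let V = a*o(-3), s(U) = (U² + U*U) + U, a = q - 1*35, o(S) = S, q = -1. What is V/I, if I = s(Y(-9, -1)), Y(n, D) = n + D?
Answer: 54/95 ≈ 0.56842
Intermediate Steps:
Y(n, D) = D + n
a = -36 (a = -1 - 1*35 = -1 - 35 = -36)
s(U) = U + 2*U² (s(U) = (U² + U²) + U = 2*U² + U = U + 2*U²)
V = 108 (V = -36*(-3) = 108)
I = 190 (I = (-1 - 9)*(1 + 2*(-1 - 9)) = -10*(1 + 2*(-10)) = -10*(1 - 20) = -10*(-19) = 190)
V/I = 108/190 = 108*(1/190) = 54/95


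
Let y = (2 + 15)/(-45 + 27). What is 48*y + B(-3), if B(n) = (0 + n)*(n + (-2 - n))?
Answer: -118/3 ≈ -39.333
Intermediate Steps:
y = -17/18 (y = 17/(-18) = 17*(-1/18) = -17/18 ≈ -0.94444)
B(n) = -2*n (B(n) = n*(-2) = -2*n)
48*y + B(-3) = 48*(-17/18) - 2*(-3) = -136/3 + 6 = -118/3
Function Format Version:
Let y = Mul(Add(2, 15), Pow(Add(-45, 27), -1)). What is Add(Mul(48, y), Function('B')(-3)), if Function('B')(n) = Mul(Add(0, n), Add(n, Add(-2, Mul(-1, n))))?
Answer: Rational(-118, 3) ≈ -39.333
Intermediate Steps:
y = Rational(-17, 18) (y = Mul(17, Pow(-18, -1)) = Mul(17, Rational(-1, 18)) = Rational(-17, 18) ≈ -0.94444)
Function('B')(n) = Mul(-2, n) (Function('B')(n) = Mul(n, -2) = Mul(-2, n))
Add(Mul(48, y), Function('B')(-3)) = Add(Mul(48, Rational(-17, 18)), Mul(-2, -3)) = Add(Rational(-136, 3), 6) = Rational(-118, 3)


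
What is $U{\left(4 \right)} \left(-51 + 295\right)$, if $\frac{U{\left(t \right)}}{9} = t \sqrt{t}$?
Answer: $17568$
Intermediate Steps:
$U{\left(t \right)} = 9 t^{\frac{3}{2}}$ ($U{\left(t \right)} = 9 t \sqrt{t} = 9 t^{\frac{3}{2}}$)
$U{\left(4 \right)} \left(-51 + 295\right) = 9 \cdot 4^{\frac{3}{2}} \left(-51 + 295\right) = 9 \cdot 8 \cdot 244 = 72 \cdot 244 = 17568$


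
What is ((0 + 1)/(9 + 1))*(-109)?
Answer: -109/10 ≈ -10.900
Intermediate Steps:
((0 + 1)/(9 + 1))*(-109) = (1/10)*(-109) = (1*(⅒))*(-109) = (⅒)*(-109) = -109/10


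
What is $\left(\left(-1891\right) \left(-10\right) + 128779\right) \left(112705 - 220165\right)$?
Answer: $-15870659940$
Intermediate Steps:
$\left(\left(-1891\right) \left(-10\right) + 128779\right) \left(112705 - 220165\right) = \left(18910 + 128779\right) \left(-107460\right) = 147689 \left(-107460\right) = -15870659940$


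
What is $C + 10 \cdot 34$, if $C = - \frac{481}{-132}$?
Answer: $\frac{45361}{132} \approx 343.64$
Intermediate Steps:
$C = \frac{481}{132}$ ($C = \left(-481\right) \left(- \frac{1}{132}\right) = \frac{481}{132} \approx 3.6439$)
$C + 10 \cdot 34 = \frac{481}{132} + 10 \cdot 34 = \frac{481}{132} + 340 = \frac{45361}{132}$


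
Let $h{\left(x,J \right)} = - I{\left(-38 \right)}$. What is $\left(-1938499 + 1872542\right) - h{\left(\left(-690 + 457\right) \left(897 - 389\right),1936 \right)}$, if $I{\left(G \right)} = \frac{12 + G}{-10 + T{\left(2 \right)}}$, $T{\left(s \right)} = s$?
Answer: $- \frac{263815}{4} \approx -65954.0$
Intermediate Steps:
$I{\left(G \right)} = - \frac{3}{2} - \frac{G}{8}$ ($I{\left(G \right)} = \frac{12 + G}{-10 + 2} = \frac{12 + G}{-8} = \left(12 + G\right) \left(- \frac{1}{8}\right) = - \frac{3}{2} - \frac{G}{8}$)
$h{\left(x,J \right)} = - \frac{13}{4}$ ($h{\left(x,J \right)} = - (- \frac{3}{2} - - \frac{19}{4}) = - (- \frac{3}{2} + \frac{19}{4}) = \left(-1\right) \frac{13}{4} = - \frac{13}{4}$)
$\left(-1938499 + 1872542\right) - h{\left(\left(-690 + 457\right) \left(897 - 389\right),1936 \right)} = \left(-1938499 + 1872542\right) - - \frac{13}{4} = -65957 + \frac{13}{4} = - \frac{263815}{4}$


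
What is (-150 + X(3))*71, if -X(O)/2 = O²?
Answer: -11928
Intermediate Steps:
X(O) = -2*O²
(-150 + X(3))*71 = (-150 - 2*3²)*71 = (-150 - 2*9)*71 = (-150 - 18)*71 = -168*71 = -11928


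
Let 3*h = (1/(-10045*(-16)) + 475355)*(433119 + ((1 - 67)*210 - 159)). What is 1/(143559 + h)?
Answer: 8036/533648557013109 ≈ 1.5059e-11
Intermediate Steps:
h = 533647403372985/8036 (h = ((1/(-10045*(-16)) + 475355)*(433119 + ((1 - 67)*210 - 159)))/3 = ((1/160720 + 475355)*(433119 + (-66*210 - 159)))/3 = ((1/160720 + 475355)*(433119 + (-13860 - 159)))/3 = (76399055601*(433119 - 14019)/160720)/3 = ((76399055601/160720)*419100)/3 = (1/3)*(1600942210118955/8036) = 533647403372985/8036 ≈ 6.6407e+10)
1/(143559 + h) = 1/(143559 + 533647403372985/8036) = 1/(533648557013109/8036) = 8036/533648557013109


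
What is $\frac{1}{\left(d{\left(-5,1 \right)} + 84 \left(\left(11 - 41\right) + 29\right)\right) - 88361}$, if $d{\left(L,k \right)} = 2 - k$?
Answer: $- \frac{1}{88444} \approx -1.1307 \cdot 10^{-5}$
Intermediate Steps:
$\frac{1}{\left(d{\left(-5,1 \right)} + 84 \left(\left(11 - 41\right) + 29\right)\right) - 88361} = \frac{1}{\left(\left(2 - 1\right) + 84 \left(\left(11 - 41\right) + 29\right)\right) - 88361} = \frac{1}{\left(\left(2 - 1\right) + 84 \left(-30 + 29\right)\right) - 88361} = \frac{1}{\left(1 + 84 \left(-1\right)\right) - 88361} = \frac{1}{\left(1 - 84\right) - 88361} = \frac{1}{-83 - 88361} = \frac{1}{-88444} = - \frac{1}{88444}$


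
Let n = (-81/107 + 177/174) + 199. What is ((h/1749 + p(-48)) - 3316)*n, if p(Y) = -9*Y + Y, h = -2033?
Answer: -192240274773/328918 ≈ -5.8446e+5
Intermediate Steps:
p(Y) = -8*Y
n = 1236609/6206 (n = (-81*1/107 + 177*(1/174)) + 199 = (-81/107 + 59/58) + 199 = 1615/6206 + 199 = 1236609/6206 ≈ 199.26)
((h/1749 + p(-48)) - 3316)*n = ((-2033/1749 - 8*(-48)) - 3316)*(1236609/6206) = ((-2033*1/1749 + 384) - 3316)*(1236609/6206) = ((-2033/1749 + 384) - 3316)*(1236609/6206) = (669583/1749 - 3316)*(1236609/6206) = -5130101/1749*1236609/6206 = -192240274773/328918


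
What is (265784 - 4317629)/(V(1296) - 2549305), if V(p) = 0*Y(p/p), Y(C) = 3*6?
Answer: 810369/509861 ≈ 1.5894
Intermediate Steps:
Y(C) = 18
V(p) = 0 (V(p) = 0*18 = 0)
(265784 - 4317629)/(V(1296) - 2549305) = (265784 - 4317629)/(0 - 2549305) = -4051845/(-2549305) = -4051845*(-1/2549305) = 810369/509861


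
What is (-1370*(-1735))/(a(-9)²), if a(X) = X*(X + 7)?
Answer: 1188475/162 ≈ 7336.3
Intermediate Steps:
a(X) = X*(7 + X)
(-1370*(-1735))/(a(-9)²) = (-1370*(-1735))/((-9*(7 - 9))²) = 2376950/((-9*(-2))²) = 2376950/(18²) = 2376950/324 = 2376950*(1/324) = 1188475/162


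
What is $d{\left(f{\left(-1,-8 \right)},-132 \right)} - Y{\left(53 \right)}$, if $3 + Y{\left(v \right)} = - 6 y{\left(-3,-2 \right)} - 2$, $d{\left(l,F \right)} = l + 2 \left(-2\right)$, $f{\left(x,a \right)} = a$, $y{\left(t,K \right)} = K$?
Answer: $-19$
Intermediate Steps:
$d{\left(l,F \right)} = -4 + l$ ($d{\left(l,F \right)} = l - 4 = -4 + l$)
$Y{\left(v \right)} = 7$ ($Y{\left(v \right)} = -3 - -10 = -3 + \left(12 - 2\right) = -3 + 10 = 7$)
$d{\left(f{\left(-1,-8 \right)},-132 \right)} - Y{\left(53 \right)} = \left(-4 - 8\right) - 7 = -12 - 7 = -19$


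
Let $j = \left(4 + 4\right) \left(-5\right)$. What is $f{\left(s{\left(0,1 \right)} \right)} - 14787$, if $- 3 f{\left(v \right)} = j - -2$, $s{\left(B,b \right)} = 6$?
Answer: $- \frac{44323}{3} \approx -14774.0$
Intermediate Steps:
$j = -40$ ($j = 8 \left(-5\right) = -40$)
$f{\left(v \right)} = \frac{38}{3}$ ($f{\left(v \right)} = - \frac{-40 - -2}{3} = - \frac{-40 + 2}{3} = \left(- \frac{1}{3}\right) \left(-38\right) = \frac{38}{3}$)
$f{\left(s{\left(0,1 \right)} \right)} - 14787 = \frac{38}{3} - 14787 = - \frac{44323}{3}$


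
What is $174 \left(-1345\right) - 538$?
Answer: $-234568$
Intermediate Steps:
$174 \left(-1345\right) - 538 = -234030 - 538 = -234568$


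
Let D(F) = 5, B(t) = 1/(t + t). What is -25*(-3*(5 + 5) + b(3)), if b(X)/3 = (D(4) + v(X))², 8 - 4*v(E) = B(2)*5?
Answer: -666675/256 ≈ -2604.2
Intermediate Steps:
B(t) = 1/(2*t)
v(E) = 27/16 (v(E) = 2 - (½)/2*5/4 = 2 - (½)*(½)*5/4 = 2 - 5/16 = 27/16)
b(X) = 34347/256 (b(X) = 3*(5 + 27/16)² = 3*(107/16)² = 3*(11449/256) = 34347/256)
-25*(-3*(5 + 5) + b(3)) = -25*(-3*(5 + 5) + 34347/256) = -25*(-3*10 + 34347/256) = -25*(-30 + 34347/256) = -25*26667/256 = -666675/256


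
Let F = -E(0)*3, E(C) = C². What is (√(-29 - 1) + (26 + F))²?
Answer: (26 + I*√30)² ≈ 646.0 + 284.82*I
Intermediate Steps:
F = 0 (F = -1*0²*3 = -1*0*3 = 0*3 = 0)
(√(-29 - 1) + (26 + F))² = (√(-29 - 1) + (26 + 0))² = (√(-30) + 26)² = (I*√30 + 26)² = (26 + I*√30)²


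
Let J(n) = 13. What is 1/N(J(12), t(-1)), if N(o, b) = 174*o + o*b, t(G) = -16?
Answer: 1/2054 ≈ 0.00048685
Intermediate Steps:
N(o, b) = 174*o + b*o
1/N(J(12), t(-1)) = 1/(13*(174 - 16)) = 1/(13*158) = 1/2054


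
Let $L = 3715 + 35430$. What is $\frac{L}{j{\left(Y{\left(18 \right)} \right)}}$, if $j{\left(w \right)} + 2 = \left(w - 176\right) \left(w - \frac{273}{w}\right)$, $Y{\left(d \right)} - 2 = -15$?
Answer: $- \frac{39145}{1514} \approx -25.855$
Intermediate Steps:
$Y{\left(d \right)} = -13$ ($Y{\left(d \right)} = 2 - 15 = -13$)
$j{\left(w \right)} = -2 + \left(-176 + w\right) \left(w - \frac{273}{w}\right)$ ($j{\left(w \right)} = -2 + \left(w - 176\right) \left(w - \frac{273}{w}\right) = -2 + \left(-176 + w\right) \left(w - \frac{273}{w}\right)$)
$L = 39145$
$\frac{L}{j{\left(Y{\left(18 \right)} \right)}} = \frac{39145}{-275 + \left(-13\right)^{2} - -2288 + \frac{48048}{-13}} = \frac{39145}{-275 + 169 + 2288 + 48048 \left(- \frac{1}{13}\right)} = \frac{39145}{-275 + 169 + 2288 - 3696} = \frac{39145}{-1514} = 39145 \left(- \frac{1}{1514}\right) = - \frac{39145}{1514}$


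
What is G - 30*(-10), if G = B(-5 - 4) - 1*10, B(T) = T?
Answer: 281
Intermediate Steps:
G = -19 (G = (-5 - 4) - 1*10 = -9 - 10 = -19)
G - 30*(-10) = -19 - 30*(-10) = -19 + 300 = 281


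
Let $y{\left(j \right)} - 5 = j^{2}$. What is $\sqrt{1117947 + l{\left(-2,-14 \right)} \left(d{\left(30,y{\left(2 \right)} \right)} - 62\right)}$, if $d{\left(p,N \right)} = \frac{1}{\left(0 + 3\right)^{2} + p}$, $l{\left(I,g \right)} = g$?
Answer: $\frac{\sqrt{1701717069}}{39} \approx 1057.7$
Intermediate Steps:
$y{\left(j \right)} = 5 + j^{2}$
$d{\left(p,N \right)} = \frac{1}{9 + p}$ ($d{\left(p,N \right)} = \frac{1}{3^{2} + p} = \frac{1}{9 + p}$)
$\sqrt{1117947 + l{\left(-2,-14 \right)} \left(d{\left(30,y{\left(2 \right)} \right)} - 62\right)} = \sqrt{1117947 - 14 \left(\frac{1}{9 + 30} - 62\right)} = \sqrt{1117947 - 14 \left(\frac{1}{39} - 62\right)} = \sqrt{1117947 - - \frac{33838}{39}} = \sqrt{1117947 + \frac{33838}{39}} = \sqrt{\frac{43633771}{39}} = \frac{\sqrt{1701717069}}{39}$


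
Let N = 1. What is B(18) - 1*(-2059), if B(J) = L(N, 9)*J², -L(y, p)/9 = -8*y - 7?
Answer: 45799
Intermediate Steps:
L(y, p) = 63 + 72*y (L(y, p) = -9*(-8*y - 7) = -9*(-7 - 8*y) = 63 + 72*y)
B(J) = 135*J² (B(J) = (63 + 72*1)*J² = (63 + 72)*J² = 135*J²)
B(18) - 1*(-2059) = 135*18² - 1*(-2059) = 135*324 + 2059 = 43740 + 2059 = 45799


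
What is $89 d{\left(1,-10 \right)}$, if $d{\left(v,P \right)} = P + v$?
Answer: $-801$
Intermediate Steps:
$89 d{\left(1,-10 \right)} = 89 \left(-10 + 1\right) = 89 \left(-9\right) = -801$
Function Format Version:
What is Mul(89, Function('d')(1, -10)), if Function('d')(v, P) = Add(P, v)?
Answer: -801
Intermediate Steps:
Mul(89, Function('d')(1, -10)) = Mul(89, Add(-10, 1)) = Mul(89, -9) = -801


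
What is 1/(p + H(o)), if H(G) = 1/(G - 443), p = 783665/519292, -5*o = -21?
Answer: 569663324/858382275 ≈ 0.66365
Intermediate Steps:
o = 21/5 (o = -1/5*(-21) = 21/5 ≈ 4.2000)
p = 783665/519292 (p = 783665*(1/519292) = 783665/519292 ≈ 1.5091)
H(G) = 1/(-443 + G)
1/(p + H(o)) = 1/(783665/519292 + 1/(-443 + 21/5)) = 1/(783665/519292 + 1/(-2194/5)) = 1/(783665/519292 - 5/2194) = 1/(858382275/569663324) = 569663324/858382275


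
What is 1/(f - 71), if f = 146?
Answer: 1/75 ≈ 0.013333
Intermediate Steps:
1/(f - 71) = 1/(146 - 71) = 1/75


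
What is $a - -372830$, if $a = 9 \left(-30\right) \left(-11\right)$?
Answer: $375800$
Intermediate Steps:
$a = 2970$ ($a = \left(-270\right) \left(-11\right) = 2970$)
$a - -372830 = 2970 - -372830 = 2970 + 372830 = 375800$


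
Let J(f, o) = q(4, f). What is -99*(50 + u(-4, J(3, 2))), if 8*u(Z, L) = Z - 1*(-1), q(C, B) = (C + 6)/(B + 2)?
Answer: -39303/8 ≈ -4912.9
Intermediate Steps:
q(C, B) = (6 + C)/(2 + B)
J(f, o) = 10/(2 + f) (J(f, o) = (6 + 4)/(2 + f) = 10/(2 + f))
u(Z, L) = ⅛ + Z/8 (u(Z, L) = (Z - 1*(-1))/8 = (Z + 1)/8 = (1 + Z)/8 = ⅛ + Z/8)
-99*(50 + u(-4, J(3, 2))) = -99*(50 + (⅛ + (⅛)*(-4))) = -99*(50 + (⅛ - ½)) = -99*(50 - 3/8) = -99*397/8 = -39303/8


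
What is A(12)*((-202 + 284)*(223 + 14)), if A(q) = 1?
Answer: 19434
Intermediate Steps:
A(12)*((-202 + 284)*(223 + 14)) = 1*((-202 + 284)*(223 + 14)) = 1*(82*237) = 1*19434 = 19434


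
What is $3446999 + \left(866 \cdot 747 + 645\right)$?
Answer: $4094546$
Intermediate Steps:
$3446999 + \left(866 \cdot 747 + 645\right) = 3446999 + \left(646902 + 645\right) = 3446999 + 647547 = 4094546$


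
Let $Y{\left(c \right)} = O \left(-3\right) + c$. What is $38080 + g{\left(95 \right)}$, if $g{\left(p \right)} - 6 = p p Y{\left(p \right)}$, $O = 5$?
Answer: $760086$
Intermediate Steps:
$Y{\left(c \right)} = -15 + c$ ($Y{\left(c \right)} = 5 \left(-3\right) + c = -15 + c$)
$g{\left(p \right)} = 6 + p^{2} \left(-15 + p\right)$ ($g{\left(p \right)} = 6 + p p \left(-15 + p\right) = 6 + p^{2} \left(-15 + p\right)$)
$38080 + g{\left(95 \right)} = 38080 + \left(6 + 95^{2} \left(-15 + 95\right)\right) = 38080 + \left(6 + 9025 \cdot 80\right) = 38080 + \left(6 + 722000\right) = 38080 + 722006 = 760086$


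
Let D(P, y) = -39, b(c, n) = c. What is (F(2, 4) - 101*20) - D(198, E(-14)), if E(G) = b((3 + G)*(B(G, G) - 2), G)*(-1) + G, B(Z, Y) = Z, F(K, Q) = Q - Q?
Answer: -1981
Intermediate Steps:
F(K, Q) = 0
E(G) = G - (-2 + G)*(3 + G) (E(G) = ((3 + G)*(G - 2))*(-1) + G = ((3 + G)*(-2 + G))*(-1) + G = ((-2 + G)*(3 + G))*(-1) + G = -(-2 + G)*(3 + G) + G = G - (-2 + G)*(3 + G))
(F(2, 4) - 101*20) - D(198, E(-14)) = (0 - 101*20) - 1*(-39) = (0 - 2020) + 39 = -2020 + 39 = -1981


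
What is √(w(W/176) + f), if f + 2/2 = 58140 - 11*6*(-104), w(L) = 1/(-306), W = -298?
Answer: √676291178/102 ≈ 254.96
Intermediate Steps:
w(L) = -1/306
f = 65003 (f = -1 + (58140 - 11*6*(-104)) = -1 + (58140 - 66*(-104)) = -1 + (58140 + 6864) = -1 + 65004 = 65003)
√(w(W/176) + f) = √(-1/306 + 65003) = √(19890917/306) = √676291178/102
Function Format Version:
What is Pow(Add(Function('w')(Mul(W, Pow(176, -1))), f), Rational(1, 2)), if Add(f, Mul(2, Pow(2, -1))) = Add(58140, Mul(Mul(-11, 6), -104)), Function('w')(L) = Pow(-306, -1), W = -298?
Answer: Mul(Rational(1, 102), Pow(676291178, Rational(1, 2))) ≈ 254.96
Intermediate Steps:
Function('w')(L) = Rational(-1, 306)
f = 65003 (f = Add(-1, Add(58140, Mul(Mul(-11, 6), -104))) = Add(-1, Add(58140, Mul(-66, -104))) = Add(-1, Add(58140, 6864)) = Add(-1, 65004) = 65003)
Pow(Add(Function('w')(Mul(W, Pow(176, -1))), f), Rational(1, 2)) = Pow(Add(Rational(-1, 306), 65003), Rational(1, 2)) = Pow(Rational(19890917, 306), Rational(1, 2)) = Mul(Rational(1, 102), Pow(676291178, Rational(1, 2)))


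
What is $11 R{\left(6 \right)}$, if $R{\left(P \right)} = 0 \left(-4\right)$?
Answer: $0$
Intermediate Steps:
$R{\left(P \right)} = 0$
$11 R{\left(6 \right)} = 11 \cdot 0 = 0$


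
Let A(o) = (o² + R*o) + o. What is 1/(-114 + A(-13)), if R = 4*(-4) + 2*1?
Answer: 1/224 ≈ 0.0044643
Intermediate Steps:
R = -14 (R = -16 + 2 = -14)
A(o) = o² - 13*o (A(o) = (o² - 14*o) + o = o² - 13*o)
1/(-114 + A(-13)) = 1/(-114 - 13*(-13 - 13)) = 1/(-114 - 13*(-26)) = 1/(-114 + 338) = 1/224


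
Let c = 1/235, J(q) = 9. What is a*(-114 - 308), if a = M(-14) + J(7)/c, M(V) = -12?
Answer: -887466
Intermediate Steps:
c = 1/235 ≈ 0.0042553
a = 2103 (a = -12 + 9/(1/235) = -12 + 9*235 = -12 + 2115 = 2103)
a*(-114 - 308) = 2103*(-114 - 308) = 2103*(-422) = -887466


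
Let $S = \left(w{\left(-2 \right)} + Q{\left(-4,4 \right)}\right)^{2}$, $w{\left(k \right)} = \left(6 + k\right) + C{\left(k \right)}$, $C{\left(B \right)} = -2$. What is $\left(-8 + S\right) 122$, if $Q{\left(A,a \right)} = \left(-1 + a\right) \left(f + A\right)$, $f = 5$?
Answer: $2074$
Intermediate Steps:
$Q{\left(A,a \right)} = \left(-1 + a\right) \left(5 + A\right)$
$w{\left(k \right)} = 4 + k$ ($w{\left(k \right)} = \left(6 + k\right) - 2 = 4 + k$)
$S = 25$ ($S = \left(\left(4 - 2\right) - -3\right)^{2} = \left(2 + \left(-5 + 4 + 20 - 16\right)\right)^{2} = \left(2 + 3\right)^{2} = 5^{2} = 25$)
$\left(-8 + S\right) 122 = \left(-8 + 25\right) 122 = 17 \cdot 122 = 2074$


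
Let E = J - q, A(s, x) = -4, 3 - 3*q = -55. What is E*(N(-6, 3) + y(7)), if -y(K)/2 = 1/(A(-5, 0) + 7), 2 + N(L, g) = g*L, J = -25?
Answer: 8246/9 ≈ 916.22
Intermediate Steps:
q = 58/3 (q = 1 - 1/3*(-55) = 1 + 55/3 = 58/3 ≈ 19.333)
N(L, g) = -2 + L*g (N(L, g) = -2 + g*L = -2 + L*g)
y(K) = -2/3 (y(K) = -2/(-4 + 7) = -2/3)
E = -133/3 (E = -25 - 1*58/3 = -25 - 58/3 = -133/3 ≈ -44.333)
E*(N(-6, 3) + y(7)) = -133*((-2 - 6*3) - 2/3)/3 = -133*((-2 - 18) - 2/3)/3 = -133*(-20 - 2/3)/3 = -133/3*(-62/3) = 8246/9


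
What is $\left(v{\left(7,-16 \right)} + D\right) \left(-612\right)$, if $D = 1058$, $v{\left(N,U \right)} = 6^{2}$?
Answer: $-669528$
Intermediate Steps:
$v{\left(N,U \right)} = 36$
$\left(v{\left(7,-16 \right)} + D\right) \left(-612\right) = \left(36 + 1058\right) \left(-612\right) = 1094 \left(-612\right) = -669528$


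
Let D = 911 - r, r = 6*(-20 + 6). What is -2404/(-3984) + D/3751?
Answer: 3245371/3735996 ≈ 0.86868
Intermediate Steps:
r = -84 (r = 6*(-14) = -84)
D = 995 (D = 911 - 1*(-84) = 911 + 84 = 995)
-2404/(-3984) + D/3751 = -2404/(-3984) + 995/3751 = -2404*(-1/3984) + 995*(1/3751) = 601/996 + 995/3751 = 3245371/3735996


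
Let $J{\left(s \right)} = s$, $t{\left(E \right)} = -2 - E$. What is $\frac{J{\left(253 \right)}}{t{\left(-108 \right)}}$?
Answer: $\frac{253}{106} \approx 2.3868$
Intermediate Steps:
$\frac{J{\left(253 \right)}}{t{\left(-108 \right)}} = \frac{253}{-2 - -108} = \frac{253}{-2 + 108} = \frac{253}{106}$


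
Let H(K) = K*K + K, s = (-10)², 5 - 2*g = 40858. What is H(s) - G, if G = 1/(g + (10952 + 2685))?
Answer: 137147902/13579 ≈ 10100.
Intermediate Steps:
g = -40853/2 (g = 5/2 - ½*40858 = 5/2 - 20429 = -40853/2 ≈ -20427.)
s = 100
H(K) = K + K² (H(K) = K² + K = K + K²)
G = -2/13579 (G = 1/(-40853/2 + (10952 + 2685)) = 1/(-40853/2 + 13637) = 1/(-13579/2) = -2/13579 ≈ -0.00014729)
H(s) - G = 100*(1 + 100) - 1*(-2/13579) = 100*101 + 2/13579 = 10100 + 2/13579 = 137147902/13579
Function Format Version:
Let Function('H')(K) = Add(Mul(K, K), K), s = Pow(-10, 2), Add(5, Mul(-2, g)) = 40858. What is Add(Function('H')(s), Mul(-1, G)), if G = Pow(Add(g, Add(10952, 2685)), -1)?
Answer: Rational(137147902, 13579) ≈ 10100.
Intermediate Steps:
g = Rational(-40853, 2) (g = Add(Rational(5, 2), Mul(Rational(-1, 2), 40858)) = Add(Rational(5, 2), -20429) = Rational(-40853, 2) ≈ -20427.)
s = 100
Function('H')(K) = Add(K, Pow(K, 2)) (Function('H')(K) = Add(Pow(K, 2), K) = Add(K, Pow(K, 2)))
G = Rational(-2, 13579) (G = Pow(Add(Rational(-40853, 2), Add(10952, 2685)), -1) = Pow(Add(Rational(-40853, 2), 13637), -1) = Pow(Rational(-13579, 2), -1) = Rational(-2, 13579) ≈ -0.00014729)
Add(Function('H')(s), Mul(-1, G)) = Add(Mul(100, Add(1, 100)), Mul(-1, Rational(-2, 13579))) = Add(Mul(100, 101), Rational(2, 13579)) = Add(10100, Rational(2, 13579)) = Rational(137147902, 13579)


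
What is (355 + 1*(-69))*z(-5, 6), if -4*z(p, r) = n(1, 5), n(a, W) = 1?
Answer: -143/2 ≈ -71.500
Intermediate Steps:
z(p, r) = -1/4 (z(p, r) = -1/4*1 = -1/4)
(355 + 1*(-69))*z(-5, 6) = (355 + 1*(-69))*(-1/4) = (355 - 69)*(-1/4) = 286*(-1/4) = -143/2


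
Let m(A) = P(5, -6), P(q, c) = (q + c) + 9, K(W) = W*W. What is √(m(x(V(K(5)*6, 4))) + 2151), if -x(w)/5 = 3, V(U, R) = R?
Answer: √2159 ≈ 46.465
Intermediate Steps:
K(W) = W²
P(q, c) = 9 + c + q (P(q, c) = (c + q) + 9 = 9 + c + q)
x(w) = -15 (x(w) = -5*3 = -15)
m(A) = 8 (m(A) = 9 - 6 + 5 = 8)
√(m(x(V(K(5)*6, 4))) + 2151) = √(8 + 2151) = √2159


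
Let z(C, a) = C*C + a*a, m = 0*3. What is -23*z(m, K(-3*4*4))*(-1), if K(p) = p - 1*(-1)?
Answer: 50807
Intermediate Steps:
K(p) = 1 + p (K(p) = p + 1 = 1 + p)
m = 0
z(C, a) = C² + a²
-23*z(m, K(-3*4*4))*(-1) = -23*(0² + (1 - 3*4*4)²)*(-1) = -23*(0 + (1 - 12*4)²)*(-1) = -23*(0 + (1 - 48)²)*(-1) = -23*(0 + (-47)²)*(-1) = -23*(0 + 2209)*(-1) = -23*2209*(-1) = -50807*(-1) = 50807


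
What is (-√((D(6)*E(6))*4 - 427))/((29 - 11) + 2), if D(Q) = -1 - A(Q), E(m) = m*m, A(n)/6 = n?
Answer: -I*√5755/20 ≈ -3.7931*I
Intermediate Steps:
A(n) = 6*n
E(m) = m²
D(Q) = -1 - 6*Q
(-√((D(6)*E(6))*4 - 427))/((29 - 11) + 2) = (-√(((-1 - 6*6)*6²)*4 - 427))/((29 - 11) + 2) = (-√(((-1 - 36)*36)*4 - 427))/(18 + 2) = (-√(-37*36*4 - 427))/20 = (-√(-1332*4 - 427))/20 = (-√(-5328 - 427))/20 = (-√(-5755))/20 = (-I*√5755)/20 = -I*√5755/20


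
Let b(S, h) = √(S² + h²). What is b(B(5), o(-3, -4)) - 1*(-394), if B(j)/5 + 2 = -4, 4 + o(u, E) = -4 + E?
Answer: 394 + 6*√29 ≈ 426.31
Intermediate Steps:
o(u, E) = -8 + E (o(u, E) = -4 + (-4 + E) = -8 + E)
B(j) = -30 (B(j) = -10 + 5*(-4) = -10 - 20 = -30)
b(B(5), o(-3, -4)) - 1*(-394) = √((-30)² + (-8 - 4)²) - 1*(-394) = √(900 + (-12)²) + 394 = √(900 + 144) + 394 = √1044 + 394 = 6*√29 + 394 = 394 + 6*√29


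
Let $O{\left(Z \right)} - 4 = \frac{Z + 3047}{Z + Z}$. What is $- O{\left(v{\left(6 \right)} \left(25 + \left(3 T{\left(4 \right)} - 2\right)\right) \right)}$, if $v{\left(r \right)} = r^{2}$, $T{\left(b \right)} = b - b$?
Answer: $- \frac{10499}{1656} \approx -6.34$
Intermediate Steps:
$T{\left(b \right)} = 0$
$O{\left(Z \right)} = 4 + \frac{3047 + Z}{2 Z}$ ($O{\left(Z \right)} = 4 + \frac{Z + 3047}{Z + Z} = 4 + \frac{3047 + Z}{2 Z}$)
$- O{\left(v{\left(6 \right)} \left(25 + \left(3 T{\left(4 \right)} - 2\right)\right) \right)} = - \frac{3047 + 9 \cdot 6^{2} \left(25 + \left(3 \cdot 0 - 2\right)\right)}{2 \cdot 6^{2} \left(25 + \left(3 \cdot 0 - 2\right)\right)} = - \frac{3047 + 9 \cdot 36 \left(25 + \left(0 - 2\right)\right)}{2 \cdot 36 \left(25 + \left(0 - 2\right)\right)} = - \frac{3047 + 9 \cdot 36 \left(25 - 2\right)}{2 \cdot 36 \left(25 - 2\right)} = - \frac{3047 + 9 \cdot 36 \cdot 23}{2 \cdot 36 \cdot 23} = - \frac{3047 + 9 \cdot 828}{2 \cdot 828} = - \frac{3047 + 7452}{2 \cdot 828} = - \frac{10499}{2 \cdot 828} = \left(-1\right) \frac{10499}{1656} = - \frac{10499}{1656}$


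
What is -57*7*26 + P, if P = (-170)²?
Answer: 18526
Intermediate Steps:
P = 28900
-57*7*26 + P = -57*7*26 + 28900 = -399*26 + 28900 = -10374 + 28900 = 18526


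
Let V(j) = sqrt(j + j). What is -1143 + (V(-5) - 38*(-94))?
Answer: 2429 + I*sqrt(10) ≈ 2429.0 + 3.1623*I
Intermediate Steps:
V(j) = sqrt(2)*sqrt(j) (V(j) = sqrt(2*j) = sqrt(2)*sqrt(j))
-1143 + (V(-5) - 38*(-94)) = -1143 + (sqrt(2)*sqrt(-5) - 38*(-94)) = -1143 + (sqrt(2)*(I*sqrt(5)) + 3572) = -1143 + (I*sqrt(10) + 3572) = -1143 + (3572 + I*sqrt(10)) = 2429 + I*sqrt(10)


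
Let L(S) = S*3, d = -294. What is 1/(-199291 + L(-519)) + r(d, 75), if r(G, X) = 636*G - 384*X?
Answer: -43339784833/200848 ≈ -2.1578e+5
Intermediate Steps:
L(S) = 3*S
r(G, X) = -384*X + 636*G
1/(-199291 + L(-519)) + r(d, 75) = 1/(-199291 + 3*(-519)) + (-384*75 + 636*(-294)) = 1/(-199291 - 1557) + (-28800 - 186984) = 1/(-200848) - 215784 = -1/200848 - 215784 = -43339784833/200848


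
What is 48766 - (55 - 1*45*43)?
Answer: 50646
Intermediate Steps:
48766 - (55 - 1*45*43) = 48766 - (55 - 45*43) = 48766 - (55 - 1935) = 48766 - 1*(-1880) = 48766 + 1880 = 50646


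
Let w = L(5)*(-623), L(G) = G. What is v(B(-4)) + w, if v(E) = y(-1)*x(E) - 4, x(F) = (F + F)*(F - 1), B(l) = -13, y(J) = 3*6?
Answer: 3433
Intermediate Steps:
y(J) = 18
x(F) = 2*F*(-1 + F) (x(F) = (2*F)*(-1 + F) = 2*F*(-1 + F))
v(E) = -4 + 36*E*(-1 + E) (v(E) = 18*(2*E*(-1 + E)) - 4 = 36*E*(-1 + E) - 4 = -4 + 36*E*(-1 + E))
w = -3115 (w = 5*(-623) = -3115)
v(B(-4)) + w = (-4 + 36*(-13)*(-1 - 13)) - 3115 = (-4 + 36*(-13)*(-14)) - 3115 = (-4 + 6552) - 3115 = 6548 - 3115 = 3433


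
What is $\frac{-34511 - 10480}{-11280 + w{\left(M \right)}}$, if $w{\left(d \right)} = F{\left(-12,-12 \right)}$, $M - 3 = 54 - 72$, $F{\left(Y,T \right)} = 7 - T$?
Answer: $\frac{44991}{11261} \approx 3.9953$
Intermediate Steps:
$M = -15$ ($M = 3 + \left(54 - 72\right) = 3 - 18 = -15$)
$w{\left(d \right)} = 19$ ($w{\left(d \right)} = 7 - -12 = 7 + 12 = 19$)
$\frac{-34511 - 10480}{-11280 + w{\left(M \right)}} = \frac{-34511 - 10480}{-11280 + 19} = - \frac{44991}{-11261} = \left(-44991\right) \left(- \frac{1}{11261}\right) = \frac{44991}{11261}$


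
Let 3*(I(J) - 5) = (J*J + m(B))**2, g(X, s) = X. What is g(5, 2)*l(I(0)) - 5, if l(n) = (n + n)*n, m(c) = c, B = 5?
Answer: 15955/9 ≈ 1772.8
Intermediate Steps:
I(J) = 5 + (5 + J**2)**2/3 (I(J) = 5 + (J*J + 5)**2/3 = 5 + (J**2 + 5)**2/3 = 5 + (5 + J**2)**2/3)
l(n) = 2*n**2 (l(n) = (2*n)*n = 2*n**2)
g(5, 2)*l(I(0)) - 5 = 5*(2*(5 + (5 + 0**2)**2/3)**2) - 5 = 5*(2*(5 + (5 + 0)**2/3)**2) - 5 = 5*(2*(5 + (1/3)*5**2)**2) - 5 = 5*(2*(5 + (1/3)*25)**2) - 5 = 5*(2*(5 + 25/3)**2) - 5 = 5*(2*(40/3)**2) - 5 = 5*(2*(1600/9)) - 5 = 5*(3200/9) - 5 = 16000/9 - 5 = 15955/9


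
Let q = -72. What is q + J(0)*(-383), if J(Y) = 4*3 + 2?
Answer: -5434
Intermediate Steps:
J(Y) = 14 (J(Y) = 12 + 2 = 14)
q + J(0)*(-383) = -72 + 14*(-383) = -72 - 5362 = -5434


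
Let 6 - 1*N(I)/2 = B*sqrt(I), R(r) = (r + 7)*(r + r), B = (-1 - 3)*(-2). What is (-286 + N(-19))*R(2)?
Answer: -9864 - 576*I*sqrt(19) ≈ -9864.0 - 2510.7*I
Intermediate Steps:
B = 8 (B = -4*(-2) = 8)
R(r) = 2*r*(7 + r) (R(r) = (7 + r)*(2*r) = 2*r*(7 + r))
N(I) = 12 - 16*sqrt(I)
(-286 + N(-19))*R(2) = (-286 + (12 - 16*I*sqrt(19)))*(2*2*(7 + 2)) = (-286 + (12 - 16*I*sqrt(19)))*(2*2*9) = (-286 + (12 - 16*I*sqrt(19)))*36 = (-274 - 16*I*sqrt(19))*36 = -9864 - 576*I*sqrt(19)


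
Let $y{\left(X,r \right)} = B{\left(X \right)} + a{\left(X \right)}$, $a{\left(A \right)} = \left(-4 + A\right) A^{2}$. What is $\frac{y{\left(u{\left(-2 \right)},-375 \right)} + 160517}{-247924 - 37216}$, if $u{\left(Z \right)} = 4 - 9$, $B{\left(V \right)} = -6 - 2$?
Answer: $- \frac{40071}{71285} \approx -0.56212$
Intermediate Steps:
$B{\left(V \right)} = -8$ ($B{\left(V \right)} = -6 - 2 = -8$)
$a{\left(A \right)} = A^{2} \left(-4 + A\right)$
$u{\left(Z \right)} = -5$
$y{\left(X,r \right)} = -8 + X^{2} \left(-4 + X\right)$
$\frac{y{\left(u{\left(-2 \right)},-375 \right)} + 160517}{-247924 - 37216} = \frac{\left(-8 + \left(-5\right)^{2} \left(-4 - 5\right)\right) + 160517}{-247924 - 37216} = \frac{\left(-8 + 25 \left(-9\right)\right) + 160517}{-285140} = \left(\left(-8 - 225\right) + 160517\right) \left(- \frac{1}{285140}\right) = \left(-233 + 160517\right) \left(- \frac{1}{285140}\right) = 160284 \left(- \frac{1}{285140}\right) = - \frac{40071}{71285}$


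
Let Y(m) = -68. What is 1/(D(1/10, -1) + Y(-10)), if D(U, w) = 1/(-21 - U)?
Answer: -211/14358 ≈ -0.014696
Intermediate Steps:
1/(D(1/10, -1) + Y(-10)) = 1/(-1/(21 + 1/10) - 68) = 1/(-1/(21 + ⅒) - 68) = 1/(-1/211/10 - 68) = 1/(-1*10/211 - 68) = 1/(-10/211 - 68) = 1/(-14358/211) = -211/14358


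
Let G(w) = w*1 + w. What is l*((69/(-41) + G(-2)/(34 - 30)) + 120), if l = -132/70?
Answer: -63492/287 ≈ -221.23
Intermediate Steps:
l = -66/35 (l = -132*1/70 = -66/35 ≈ -1.8857)
G(w) = 2*w (G(w) = w + w = 2*w)
l*((69/(-41) + G(-2)/(34 - 30)) + 120) = -66*((69/(-41) + (2*(-2))/(34 - 30)) + 120)/35 = -66*((69*(-1/41) - 4/4) + 120)/35 = -66*((-69/41 - 4*¼) + 120)/35 = -66*((-69/41 - 1) + 120)/35 = -66*(-110/41 + 120)/35 = -66/35*4810/41 = -63492/287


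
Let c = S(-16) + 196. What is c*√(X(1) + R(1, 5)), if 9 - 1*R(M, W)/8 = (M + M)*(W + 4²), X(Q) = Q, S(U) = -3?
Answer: 193*I*√263 ≈ 3129.9*I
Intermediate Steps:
R(M, W) = 72 - 16*M*(16 + W) (R(M, W) = 72 - 8*(M + M)*(W + 4²) = 72 - 8*2*M*(W + 16) = 72 - 8*2*M*(16 + W) = 72 - 16*M*(16 + W))
c = 193 (c = -3 + 196 = 193)
c*√(X(1) + R(1, 5)) = 193*√(1 + (72 - 256*1 - 16*1*5)) = 193*√(1 + (72 - 256 - 80)) = 193*√(1 - 264) = 193*√(-263) = 193*(I*√263) = 193*I*√263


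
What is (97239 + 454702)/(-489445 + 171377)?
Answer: -551941/318068 ≈ -1.7353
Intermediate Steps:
(97239 + 454702)/(-489445 + 171377) = 551941/(-318068) = 551941*(-1/318068) = -551941/318068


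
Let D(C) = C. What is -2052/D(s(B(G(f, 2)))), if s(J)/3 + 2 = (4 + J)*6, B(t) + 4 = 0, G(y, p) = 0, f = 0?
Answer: 342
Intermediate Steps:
B(t) = -4 (B(t) = -4 + 0 = -4)
s(J) = 66 + 18*J (s(J) = -6 + 3*((4 + J)*6) = -6 + 3*(24 + 6*J) = -6 + (72 + 18*J) = 66 + 18*J)
-2052/D(s(B(G(f, 2)))) = -2052/(66 + 18*(-4)) = -2052/(66 - 72) = -2052/(-6) = -2052*(-1/6) = 342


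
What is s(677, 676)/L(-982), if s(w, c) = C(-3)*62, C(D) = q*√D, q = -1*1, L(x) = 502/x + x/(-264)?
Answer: -4018344*I*√3/207949 ≈ -33.47*I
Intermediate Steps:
L(x) = 502/x - x/264 (L(x) = 502/x + x*(-1/264) = 502/x - x/264)
q = -1
C(D) = -√D
s(w, c) = -62*I*√3 (s(w, c) = -√(-3)*62 = -I*√3*62 = -62*I*√3)
s(677, 676)/L(-982) = (-62*I*√3)/(502/(-982) - 1/264*(-982)) = (-62*I*√3)/(502*(-1/982) + 491/132) = (-62*I*√3)/(-251/491 + 491/132) = (-62*I*√3)/(207949/64812) = -62*I*√3*(64812/207949) = -4018344*I*√3/207949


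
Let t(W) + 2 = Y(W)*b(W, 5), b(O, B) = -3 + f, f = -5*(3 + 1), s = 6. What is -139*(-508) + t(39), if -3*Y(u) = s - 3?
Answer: 70633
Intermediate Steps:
f = -20 (f = -5*4 = -20)
Y(u) = -1 (Y(u) = -(6 - 3)/3 = -⅓*3 = -1)
b(O, B) = -23 (b(O, B) = -3 - 20 = -23)
t(W) = 21 (t(W) = -2 - 1*(-23) = -2 + 23 = 21)
-139*(-508) + t(39) = -139*(-508) + 21 = 70612 + 21 = 70633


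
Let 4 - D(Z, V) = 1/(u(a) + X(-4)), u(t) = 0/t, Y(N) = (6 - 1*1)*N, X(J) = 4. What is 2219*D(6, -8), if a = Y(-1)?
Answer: 33285/4 ≈ 8321.3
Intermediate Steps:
Y(N) = 5*N (Y(N) = (6 - 1)*N = 5*N)
a = -5 (a = 5*(-1) = -5)
u(t) = 0
D(Z, V) = 15/4 (D(Z, V) = 4 - 1/(0 + 4) = 4 - 1/4 = 4 - 1*¼ = 4 - ¼ = 15/4)
2219*D(6, -8) = 2219*(15/4) = 33285/4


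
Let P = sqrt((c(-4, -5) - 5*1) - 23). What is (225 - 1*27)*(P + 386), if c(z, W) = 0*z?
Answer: 76428 + 396*I*sqrt(7) ≈ 76428.0 + 1047.7*I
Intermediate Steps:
c(z, W) = 0
P = 2*I*sqrt(7) (P = sqrt((0 - 5*1) - 23) = sqrt((0 - 5) - 23) = sqrt(-5 - 23) = sqrt(-28) = 2*I*sqrt(7) ≈ 5.2915*I)
(225 - 1*27)*(P + 386) = (225 - 1*27)*(2*I*sqrt(7) + 386) = (225 - 27)*(386 + 2*I*sqrt(7)) = 198*(386 + 2*I*sqrt(7)) = 76428 + 396*I*sqrt(7)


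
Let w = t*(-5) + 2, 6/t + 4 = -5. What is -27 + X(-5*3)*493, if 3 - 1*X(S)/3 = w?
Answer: -3478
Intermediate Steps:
t = -⅔ (t = 6/(-4 - 5) = 6/(-9) = 6*(-⅑) = -⅔ ≈ -0.66667)
w = 16/3 (w = -⅔*(-5) + 2 = 10/3 + 2 = 16/3 ≈ 5.3333)
X(S) = -7 (X(S) = 9 - 3*16/3 = 9 - 16 = -7)
-27 + X(-5*3)*493 = -27 - 7*493 = -27 - 3451 = -3478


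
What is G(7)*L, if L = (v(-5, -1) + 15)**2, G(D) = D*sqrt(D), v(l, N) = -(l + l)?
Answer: 4375*sqrt(7) ≈ 11575.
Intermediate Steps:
v(l, N) = -2*l
G(D) = D**(3/2)
L = 625 (L = (-2*(-5) + 15)**2 = (10 + 15)**2 = 25**2 = 625)
G(7)*L = 7**(3/2)*625 = (7*sqrt(7))*625 = 4375*sqrt(7)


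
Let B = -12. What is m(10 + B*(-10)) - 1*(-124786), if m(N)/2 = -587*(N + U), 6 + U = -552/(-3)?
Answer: -236806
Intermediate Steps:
U = 178 (U = -6 - 552/(-3) = -6 - 552*(-1)/3 = -6 - 184*(-1) = -6 + 184 = 178)
m(N) = -208972 - 1174*N (m(N) = 2*(-587*(N + 178)) = 2*(-587*(178 + N)) = 2*(-104486 - 587*N) = -208972 - 1174*N)
m(10 + B*(-10)) - 1*(-124786) = (-208972 - 1174*(10 - 12*(-10))) - 1*(-124786) = (-208972 - 1174*(10 + 120)) + 124786 = (-208972 - 1174*130) + 124786 = (-208972 - 152620) + 124786 = -361592 + 124786 = -236806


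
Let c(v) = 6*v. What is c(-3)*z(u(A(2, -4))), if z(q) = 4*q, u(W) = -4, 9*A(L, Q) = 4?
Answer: 288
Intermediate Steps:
A(L, Q) = 4/9 (A(L, Q) = (⅑)*4 = 4/9)
c(-3)*z(u(A(2, -4))) = (6*(-3))*(4*(-4)) = -18*(-16) = 288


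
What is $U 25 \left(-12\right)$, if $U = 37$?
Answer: $-11100$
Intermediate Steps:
$U 25 \left(-12\right) = 37 \cdot 25 \left(-12\right) = 925 \left(-12\right) = -11100$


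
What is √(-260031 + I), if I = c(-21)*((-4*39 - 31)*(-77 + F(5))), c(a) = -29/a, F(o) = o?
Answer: 9*I*√146055/7 ≈ 491.36*I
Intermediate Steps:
I = 130152/7 (I = (-29/(-21))*((-4*39 - 31)*(-77 + 5)) = (-29*(-1/21))*((-156 - 31)*(-72)) = 29*(-187*(-72))/21 = (29/21)*13464 = 130152/7 ≈ 18593.)
√(-260031 + I) = √(-260031 + 130152/7) = √(-1690065/7) = 9*I*√146055/7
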